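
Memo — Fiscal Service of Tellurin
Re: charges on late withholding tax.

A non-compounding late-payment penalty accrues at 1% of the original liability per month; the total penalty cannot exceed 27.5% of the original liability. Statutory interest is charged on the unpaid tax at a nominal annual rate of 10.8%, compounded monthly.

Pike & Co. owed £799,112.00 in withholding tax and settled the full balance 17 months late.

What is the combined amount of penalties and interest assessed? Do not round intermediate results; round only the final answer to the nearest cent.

£267,325.11

Penalty: 17 × 1% × £799,112.00 = £135,849.04 (below the 27.5% cap of £219,755.80)
Interest (10.8%/yr ÷ 12 = 0.9%/month): £799,112.00 × ((1 + 0.009)^17 − 1) = £131,476.0652…
Penalties + interest = £135,849.0400 + £131,476.0652… = £267,325.11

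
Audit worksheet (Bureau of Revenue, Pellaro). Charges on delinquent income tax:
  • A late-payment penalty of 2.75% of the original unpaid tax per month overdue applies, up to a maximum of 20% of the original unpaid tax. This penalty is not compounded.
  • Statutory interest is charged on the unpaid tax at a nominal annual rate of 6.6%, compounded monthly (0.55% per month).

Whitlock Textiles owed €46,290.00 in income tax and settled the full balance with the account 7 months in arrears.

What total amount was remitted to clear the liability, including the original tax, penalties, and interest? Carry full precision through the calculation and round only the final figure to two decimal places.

€57,012.67

Penalty: 7 × 2.75% × €46,290.00 = €8,910.83… (below the 20% cap of €9,258.00)
Interest: €46,290.00 × ((1 + 0.0055)^7 − 1) = €46,290.00 × 0.0391411… = €1,811.8418…
Total = €46,290.00 + €8,910.8250 + €1,811.8418… = €57,012.67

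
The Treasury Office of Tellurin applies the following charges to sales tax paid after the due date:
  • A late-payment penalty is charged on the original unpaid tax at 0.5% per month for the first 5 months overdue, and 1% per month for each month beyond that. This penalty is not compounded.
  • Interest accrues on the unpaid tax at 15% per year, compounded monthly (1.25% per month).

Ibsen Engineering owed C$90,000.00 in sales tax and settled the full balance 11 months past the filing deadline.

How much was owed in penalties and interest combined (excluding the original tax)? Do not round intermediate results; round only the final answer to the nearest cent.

C$20,828.18

Penalty, months 1–5: 5 × 0.5% × C$90,000.00 = C$2,250.00
Penalty, months 6–11: 6 × 1% × C$90,000.00 = C$5,400.00
Interest: C$90,000.00 × ((1 + 0.0125)^11 − 1) = C$90,000.00 × 0.1464242… = C$13,178.1794…
Penalties + interest = C$7,650.0000 + C$13,178.1794… = C$20,828.18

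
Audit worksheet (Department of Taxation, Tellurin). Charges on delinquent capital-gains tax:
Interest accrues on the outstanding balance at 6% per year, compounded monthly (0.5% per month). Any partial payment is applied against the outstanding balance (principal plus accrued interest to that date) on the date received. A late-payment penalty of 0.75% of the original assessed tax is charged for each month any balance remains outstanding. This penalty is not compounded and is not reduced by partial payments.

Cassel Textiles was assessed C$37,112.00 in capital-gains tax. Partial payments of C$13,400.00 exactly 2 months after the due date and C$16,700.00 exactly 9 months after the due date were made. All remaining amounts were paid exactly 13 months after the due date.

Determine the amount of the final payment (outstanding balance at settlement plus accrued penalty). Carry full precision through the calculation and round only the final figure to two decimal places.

C$12,024.19

Balance at month 2: C$37,112.0000 × (1 + 0.005)^2 = C$37,484.0478
After C$13,400.00 payment: C$37,484.0478 − C$13,400.00 = C$24,084.0478
Balance at month 9: C$24,084.0478 × (1 + 0.005)^7 = C$24,939.7395…
After C$16,700.00 payment: C$24,939.7395… − C$16,700.00 = C$8,239.7395…
Balance at month 13: C$8,239.7395… × (1 + 0.005)^4 = C$8,405.7744…
Penalty: 13 × 0.75% × C$37,112.00 = C$3,618.42
Final settlement = outstanding balance + penalty = C$8,405.7744… + C$3,618.42 = C$12,024.19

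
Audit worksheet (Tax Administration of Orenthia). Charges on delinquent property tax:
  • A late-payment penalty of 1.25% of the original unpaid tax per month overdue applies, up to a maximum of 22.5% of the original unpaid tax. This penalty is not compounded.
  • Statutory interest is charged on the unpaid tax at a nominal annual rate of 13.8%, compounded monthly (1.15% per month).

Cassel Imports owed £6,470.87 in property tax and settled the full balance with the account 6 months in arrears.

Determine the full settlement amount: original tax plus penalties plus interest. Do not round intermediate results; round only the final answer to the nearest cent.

£7,415.71

Penalty: 6 × 1.25% × £6,470.87 = £485.32… (below the 22.5% cap of £1,455.95…)
Interest: £6,470.87 × ((1 + 0.0115)^6 − 1) = £6,470.87 × 0.0710144… = £459.5252…
Total = £6,470.87 + £485.3153… + £459.5252… = £7,415.71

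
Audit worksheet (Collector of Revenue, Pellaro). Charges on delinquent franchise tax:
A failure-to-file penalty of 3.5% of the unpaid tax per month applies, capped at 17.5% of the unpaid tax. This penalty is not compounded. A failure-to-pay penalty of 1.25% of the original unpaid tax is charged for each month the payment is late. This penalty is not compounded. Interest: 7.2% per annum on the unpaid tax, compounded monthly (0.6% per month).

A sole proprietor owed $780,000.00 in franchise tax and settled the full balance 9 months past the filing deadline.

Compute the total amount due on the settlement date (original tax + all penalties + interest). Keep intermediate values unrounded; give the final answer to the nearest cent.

$1,047,395.16

Failure-to-file: 9 × 3.5% × $780,000.00 = $245,700.00, capped at 17.5% × $780,000.00 = $136,500.00
Failure-to-pay penalty: 9 × 1.25% × $780,000.00 = $87,750.00
Interest: $780,000.00 × ((1 + 0.006)^9 − 1) = $780,000.00 × 0.0553143… = $43,145.1605…
Total = $780,000.00 + $224,250.0000 + $43,145.1605… = $1,047,395.16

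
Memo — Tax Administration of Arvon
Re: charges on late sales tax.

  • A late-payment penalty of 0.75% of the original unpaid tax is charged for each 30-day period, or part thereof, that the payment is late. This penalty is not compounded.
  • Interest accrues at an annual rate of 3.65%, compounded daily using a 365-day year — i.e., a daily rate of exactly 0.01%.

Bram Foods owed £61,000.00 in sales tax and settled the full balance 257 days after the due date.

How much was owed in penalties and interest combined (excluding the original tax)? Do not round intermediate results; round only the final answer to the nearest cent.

£5,705.44

Penalty periods: ⌈257/30⌉ = 9; penalty = 9 × 0.75% × £61,000.00 = £4,117.50
Interest: £61,000.00 × ((1 + 0.0001)^257 − 1) = £61,000.00 × 0.02603177… = £1,587.9382…
Penalties + interest = £4,117.5000 + £1,587.9382… = £5,705.44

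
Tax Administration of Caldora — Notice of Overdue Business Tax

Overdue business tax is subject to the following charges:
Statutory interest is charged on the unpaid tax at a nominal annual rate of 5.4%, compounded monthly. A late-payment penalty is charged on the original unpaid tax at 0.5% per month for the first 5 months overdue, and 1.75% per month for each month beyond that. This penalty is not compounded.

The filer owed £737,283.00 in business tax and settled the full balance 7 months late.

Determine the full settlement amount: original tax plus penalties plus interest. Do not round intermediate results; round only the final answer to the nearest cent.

£805,060.29

Penalty, months 1–5: 5 × 0.5% × £737,283.00 = £18,432.08…
Penalty, months 6–7: 2 × 1.75% × £737,283.00 = £25,804.91…
Interest (5.4%/yr ÷ 12 = 0.45%/month): £737,283.00 × ((1 + 0.0045)^7 − 1) = £23,540.3062…
Total = £737,283.00 + £44,236.9800 + £23,540.3062… = £805,060.29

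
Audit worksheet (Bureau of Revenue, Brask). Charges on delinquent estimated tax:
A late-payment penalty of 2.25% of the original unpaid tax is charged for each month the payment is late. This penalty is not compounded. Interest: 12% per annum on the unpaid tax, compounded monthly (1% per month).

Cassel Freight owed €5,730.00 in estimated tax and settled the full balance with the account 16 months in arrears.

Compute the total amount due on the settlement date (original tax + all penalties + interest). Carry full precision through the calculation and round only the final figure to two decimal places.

€8,781.68

Late-payment penalty: 16 × 2.25% × €5,730.00 = €2,062.80
Interest: €5,730.00 × ((1 + 0.01)^16 − 1) = €5,730.00 × 0.1725786… = €988.8756…
Total = €5,730.00 + €2,062.8000 + €988.8756… = €8,781.68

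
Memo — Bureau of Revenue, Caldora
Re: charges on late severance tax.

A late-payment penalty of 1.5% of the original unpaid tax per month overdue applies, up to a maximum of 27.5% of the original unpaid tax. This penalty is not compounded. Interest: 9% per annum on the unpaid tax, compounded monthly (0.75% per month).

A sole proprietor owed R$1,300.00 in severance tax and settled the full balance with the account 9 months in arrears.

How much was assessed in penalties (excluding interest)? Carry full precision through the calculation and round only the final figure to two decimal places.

R$175.50

Penalty: 9 × 1.5% × R$1,300.00 = R$175.50 (below the 27.5% cap of R$357.50)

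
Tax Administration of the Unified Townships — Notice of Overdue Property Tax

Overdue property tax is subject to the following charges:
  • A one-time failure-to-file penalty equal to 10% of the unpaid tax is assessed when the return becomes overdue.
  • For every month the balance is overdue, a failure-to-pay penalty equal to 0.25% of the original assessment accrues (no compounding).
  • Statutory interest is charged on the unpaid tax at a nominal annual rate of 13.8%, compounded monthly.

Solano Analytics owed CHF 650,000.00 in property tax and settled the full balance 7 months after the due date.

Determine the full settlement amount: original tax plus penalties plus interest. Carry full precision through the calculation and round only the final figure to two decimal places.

Failure-to-file penalty: 10% × CHF 650,000.00 = CHF 65,000.00
Failure-to-pay penalty: 7 × 0.25% × CHF 650,000.00 = CHF 11,375.00
Interest (13.8%/yr ÷ 12 = 1.15%/month): CHF 650,000.00 × ((1 + 0.0115)^7 − 1) = CHF 54,165.2131…
Total = CHF 650,000.00 + CHF 76,375.0000 + CHF 54,165.2131… = CHF 780,540.21

CHF 780,540.21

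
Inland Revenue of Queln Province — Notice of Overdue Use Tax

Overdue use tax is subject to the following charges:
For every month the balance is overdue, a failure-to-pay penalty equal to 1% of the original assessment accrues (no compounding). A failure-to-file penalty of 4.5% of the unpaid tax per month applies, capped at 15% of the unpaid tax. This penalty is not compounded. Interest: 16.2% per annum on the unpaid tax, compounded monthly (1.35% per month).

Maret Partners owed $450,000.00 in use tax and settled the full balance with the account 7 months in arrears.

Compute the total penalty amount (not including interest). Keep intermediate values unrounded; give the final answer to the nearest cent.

$99,000.00

Failure-to-file: 7 × 4.5% × $450,000.00 = $141,750.00, capped at 15% × $450,000.00 = $67,500.00
Failure-to-pay penalty: 7 × 1% × $450,000.00 = $31,500.00
Total penalty = $67,500.00 + $31,500.00 = $99,000.00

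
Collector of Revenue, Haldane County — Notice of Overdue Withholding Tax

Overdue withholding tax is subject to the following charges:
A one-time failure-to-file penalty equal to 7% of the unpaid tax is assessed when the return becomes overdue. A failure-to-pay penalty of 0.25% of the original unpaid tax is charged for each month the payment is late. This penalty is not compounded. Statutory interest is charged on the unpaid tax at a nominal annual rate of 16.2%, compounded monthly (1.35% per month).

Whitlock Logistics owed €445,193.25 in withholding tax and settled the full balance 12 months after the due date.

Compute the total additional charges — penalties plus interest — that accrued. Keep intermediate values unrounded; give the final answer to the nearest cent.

Failure-to-file penalty: 7% × €445,193.25 = €31,163.53…
Failure-to-pay penalty: 12 × 0.25% × €445,193.25 = €13,355.80…
Interest: €445,193.25 × ((1 + 0.0135)^12 − 1) = €445,193.25 × 0.1745866… = €77,724.7691…
Penalties + interest = €44,519.3250 + €77,724.7691… = €122,244.09

€122,244.09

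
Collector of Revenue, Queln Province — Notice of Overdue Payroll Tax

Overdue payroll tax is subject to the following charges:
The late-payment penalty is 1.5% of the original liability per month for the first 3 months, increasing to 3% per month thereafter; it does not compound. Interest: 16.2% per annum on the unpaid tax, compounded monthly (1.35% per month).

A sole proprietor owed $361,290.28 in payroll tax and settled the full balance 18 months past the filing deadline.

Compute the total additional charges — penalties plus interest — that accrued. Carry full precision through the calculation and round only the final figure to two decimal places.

Penalty, months 1–3: 3 × 1.5% × $361,290.28 = $16,258.06…
Penalty, months 4–18: 15 × 3% × $361,290.28 = $162,580.63…
Interest: $361,290.28 × ((1 + 0.0135)^18 − 1) = $361,290.28 × 0.2729975… = $98,631.3472…
Penalties + interest = $178,838.6886 + $98,631.3472… = $277,470.04

$277,470.04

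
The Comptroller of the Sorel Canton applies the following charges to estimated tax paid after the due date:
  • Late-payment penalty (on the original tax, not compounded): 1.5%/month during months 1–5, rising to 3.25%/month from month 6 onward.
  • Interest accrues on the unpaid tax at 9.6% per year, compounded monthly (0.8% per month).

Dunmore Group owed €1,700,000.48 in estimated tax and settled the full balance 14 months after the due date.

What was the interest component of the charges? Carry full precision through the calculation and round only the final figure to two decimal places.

€200,624.77

Interest: €1,700,000.48 × ((1 + 0.008)^14 − 1) = €1,700,000.48 × 0.1180145… = €200,624.7653…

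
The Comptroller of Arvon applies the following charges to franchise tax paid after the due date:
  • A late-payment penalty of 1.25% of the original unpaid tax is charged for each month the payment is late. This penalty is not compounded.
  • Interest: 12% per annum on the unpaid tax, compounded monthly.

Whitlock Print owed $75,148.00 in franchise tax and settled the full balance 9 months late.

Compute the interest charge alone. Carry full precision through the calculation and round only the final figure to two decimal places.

$7,040.26

Interest (12%/yr ÷ 12 = 1%/month): $75,148.00 × ((1 + 0.01)^9 − 1) = $7,040.2609…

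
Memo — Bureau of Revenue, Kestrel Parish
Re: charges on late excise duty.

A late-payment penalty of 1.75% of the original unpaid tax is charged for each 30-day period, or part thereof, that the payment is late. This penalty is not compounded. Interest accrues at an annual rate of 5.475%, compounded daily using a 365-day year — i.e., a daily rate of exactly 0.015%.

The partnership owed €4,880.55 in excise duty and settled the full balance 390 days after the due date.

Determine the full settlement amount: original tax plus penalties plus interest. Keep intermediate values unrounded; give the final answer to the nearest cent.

Penalty periods: ⌈390/30⌉ = 13; penalty = 13 × 1.75% × €4,880.55 = €1,110.33…
Interest: €4,880.55 × ((1 + 0.00015)^390 − 1) = €4,880.55 × 0.06024033… = €294.0060…
Total = €4,880.55 + €1,110.3251… + €294.0060… = €6,284.88

€6,284.88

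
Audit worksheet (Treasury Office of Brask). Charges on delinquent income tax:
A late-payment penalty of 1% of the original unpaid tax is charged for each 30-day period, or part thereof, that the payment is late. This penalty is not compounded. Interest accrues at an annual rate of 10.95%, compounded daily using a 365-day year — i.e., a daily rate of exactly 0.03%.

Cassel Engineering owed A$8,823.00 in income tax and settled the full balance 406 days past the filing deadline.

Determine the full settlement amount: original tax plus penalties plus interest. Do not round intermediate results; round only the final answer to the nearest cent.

Penalty periods: ⌈406/30⌉ = 14; penalty = 14 × 1% × A$8,823.00 = A$1,235.22
Interest: A$8,823.00 × ((1 + 0.0003)^406 − 1) = A$8,823.00 × 0.12950754… = A$1,142.6450…
Total = A$8,823.00 + A$1,235.2200 + A$1,142.6450… = A$11,200.87

A$11,200.87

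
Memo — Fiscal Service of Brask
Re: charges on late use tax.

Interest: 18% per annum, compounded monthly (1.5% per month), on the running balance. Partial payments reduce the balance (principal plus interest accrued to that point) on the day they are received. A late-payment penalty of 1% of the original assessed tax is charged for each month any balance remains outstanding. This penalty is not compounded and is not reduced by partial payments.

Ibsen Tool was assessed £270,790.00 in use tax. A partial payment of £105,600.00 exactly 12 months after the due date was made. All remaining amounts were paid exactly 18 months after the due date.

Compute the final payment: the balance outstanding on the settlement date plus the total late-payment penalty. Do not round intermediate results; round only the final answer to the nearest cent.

£287,289.36

Balance at month 12: £270,790.0000 × (1 + 0.015)^12 = £323,761.4447…
After £105,600.00 payment: £323,761.4447… − £105,600.00 = £218,161.4447…
Balance at month 18: £218,161.4447… × (1 + 0.015)^6 = £238,547.1621…
Penalty: 18 × 1% × £270,790.00 = £48,742.20
Final settlement = outstanding balance + penalty = £238,547.1621… + £48,742.20 = £287,289.36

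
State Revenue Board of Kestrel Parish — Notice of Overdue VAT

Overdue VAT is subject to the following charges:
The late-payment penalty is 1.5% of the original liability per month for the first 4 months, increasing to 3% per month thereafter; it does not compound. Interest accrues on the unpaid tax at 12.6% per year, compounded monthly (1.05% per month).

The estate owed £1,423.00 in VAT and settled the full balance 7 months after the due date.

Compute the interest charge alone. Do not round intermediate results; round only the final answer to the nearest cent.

£107.94

Interest: £1,423.00 × ((1 + 0.0105)^7 − 1) = £1,423.00 × 0.0758562… = £107.9434…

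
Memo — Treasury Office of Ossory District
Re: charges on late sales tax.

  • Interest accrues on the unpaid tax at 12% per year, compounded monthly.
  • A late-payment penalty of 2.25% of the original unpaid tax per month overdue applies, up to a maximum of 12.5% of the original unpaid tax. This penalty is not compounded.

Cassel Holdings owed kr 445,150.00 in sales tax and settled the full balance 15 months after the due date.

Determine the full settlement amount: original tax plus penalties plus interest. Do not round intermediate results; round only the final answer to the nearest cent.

Penalty (uncapped): 15 × 2.25% × kr 445,150.00 = kr 150,238.13…; cap = 12.5% × kr 445,150.00 = kr 55,643.75 → penalty = kr 55,643.75
Interest (12%/yr ÷ 12 = 1%/month): kr 445,150.00 × ((1 + 0.01)^15 − 1) = kr 71,655.3305…
Total = kr 445,150.00 + kr 55,643.7500 + kr 71,655.3305… = kr 572,449.08

kr 572,449.08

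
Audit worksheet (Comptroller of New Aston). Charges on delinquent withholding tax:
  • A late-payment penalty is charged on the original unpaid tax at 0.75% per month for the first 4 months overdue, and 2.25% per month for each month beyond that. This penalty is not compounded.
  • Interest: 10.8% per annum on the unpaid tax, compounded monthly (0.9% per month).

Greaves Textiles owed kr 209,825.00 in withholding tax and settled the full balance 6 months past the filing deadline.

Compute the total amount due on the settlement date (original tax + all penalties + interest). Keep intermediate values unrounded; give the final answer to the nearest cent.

Penalty, months 1–4: 4 × 0.75% × kr 209,825.00 = kr 6,294.75
Penalty, months 5–6: 2 × 2.25% × kr 209,825.00 = kr 9,442.13…
Interest: kr 209,825.00 × ((1 + 0.009)^6 − 1) = kr 209,825.00 × 0.0552297… = kr 11,588.5673…
Total = kr 209,825.00 + kr 15,736.8750 + kr 11,588.5673… = kr 237,150.44

kr 237,150.44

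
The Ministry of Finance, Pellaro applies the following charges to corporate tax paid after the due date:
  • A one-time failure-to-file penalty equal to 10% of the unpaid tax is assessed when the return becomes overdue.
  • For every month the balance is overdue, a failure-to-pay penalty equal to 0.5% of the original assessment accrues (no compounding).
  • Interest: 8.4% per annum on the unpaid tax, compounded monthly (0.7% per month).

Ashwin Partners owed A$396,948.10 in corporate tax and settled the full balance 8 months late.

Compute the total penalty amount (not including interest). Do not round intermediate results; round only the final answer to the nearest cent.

A$55,572.73

Failure-to-file penalty: 10% × A$396,948.10 = A$39,694.81
Failure-to-pay penalty = 0.5% × A$396,948.10 × 8 mo = A$15,877.92…
Total penalty = A$39,694.81 + A$15,877.92… = A$55,572.73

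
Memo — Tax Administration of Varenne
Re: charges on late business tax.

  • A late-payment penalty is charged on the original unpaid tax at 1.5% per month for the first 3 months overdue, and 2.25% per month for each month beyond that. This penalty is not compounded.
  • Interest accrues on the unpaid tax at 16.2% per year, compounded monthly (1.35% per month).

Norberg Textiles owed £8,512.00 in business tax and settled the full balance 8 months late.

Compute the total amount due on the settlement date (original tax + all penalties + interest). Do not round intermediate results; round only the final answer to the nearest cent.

Penalty, months 1–3: 3 × 1.5% × £8,512.00 = £383.04
Penalty, months 4–8: 5 × 2.25% × £8,512.00 = £957.60
Interest: £8,512.00 × ((1 + 0.0135)^8 − 1) = £8,512.00 × 0.1132431… = £963.9255…
Total = £8,512.00 + £1,340.6400 + £963.9255… = £10,816.57

£10,816.57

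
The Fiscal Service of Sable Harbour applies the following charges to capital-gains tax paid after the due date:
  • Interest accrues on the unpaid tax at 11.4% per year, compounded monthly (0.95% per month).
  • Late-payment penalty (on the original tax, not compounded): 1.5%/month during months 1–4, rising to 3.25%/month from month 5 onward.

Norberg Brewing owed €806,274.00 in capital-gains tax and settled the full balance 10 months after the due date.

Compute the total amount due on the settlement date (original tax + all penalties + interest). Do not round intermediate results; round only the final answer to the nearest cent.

Penalty, months 1–4: 4 × 1.5% × €806,274.00 = €48,376.44
Penalty, months 5–10: 6 × 3.25% × €806,274.00 = €157,223.43
Interest: €806,274.00 × ((1 + 0.0095)^10 − 1) = €806,274.00 × 0.0991659… = €79,954.8587…
Total = €806,274.00 + €205,599.8700 + €79,954.8587… = €1,091,828.73

€1,091,828.73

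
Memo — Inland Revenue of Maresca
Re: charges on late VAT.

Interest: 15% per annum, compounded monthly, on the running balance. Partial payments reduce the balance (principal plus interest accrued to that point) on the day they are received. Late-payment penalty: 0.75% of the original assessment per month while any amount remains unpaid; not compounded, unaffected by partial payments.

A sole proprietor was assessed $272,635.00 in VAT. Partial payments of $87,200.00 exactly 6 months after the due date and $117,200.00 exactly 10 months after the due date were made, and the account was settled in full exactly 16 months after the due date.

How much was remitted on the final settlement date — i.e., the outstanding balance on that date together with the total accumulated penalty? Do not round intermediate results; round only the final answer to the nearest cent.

$140,297.46

Monthly rate = 15% ÷ 12 = 1.25%
Balance at month 6: $272,635.0000 × (1 + 0.0125)^6 = $293,732.3634…
After $87,200.00 payment: $293,732.3634… − $87,200.00 = $206,532.3634…
Balance at month 10: $206,532.3634… × (1 + 0.0125)^4 = $217,054.2243…
After $117,200.00 payment: $217,054.2243… − $117,200.00 = $99,854.2243…
Balance at month 16: $99,854.2243… × (1 + 0.0125)^6 = $107,581.2617…
Penalty: 16 × 0.75% × $272,635.00 = $32,716.20
Final settlement = outstanding balance + penalty = $107,581.2617… + $32,716.20 = $140,297.46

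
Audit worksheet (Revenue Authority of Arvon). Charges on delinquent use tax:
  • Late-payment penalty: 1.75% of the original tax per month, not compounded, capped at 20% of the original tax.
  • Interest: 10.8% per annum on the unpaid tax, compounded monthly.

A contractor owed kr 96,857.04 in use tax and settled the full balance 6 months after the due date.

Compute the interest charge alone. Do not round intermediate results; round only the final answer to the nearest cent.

kr 5,349.38

Interest (10.8%/yr ÷ 12 = 0.9%/month): kr 96,857.04 × ((1 + 0.009)^6 − 1) = kr 5,349.3832…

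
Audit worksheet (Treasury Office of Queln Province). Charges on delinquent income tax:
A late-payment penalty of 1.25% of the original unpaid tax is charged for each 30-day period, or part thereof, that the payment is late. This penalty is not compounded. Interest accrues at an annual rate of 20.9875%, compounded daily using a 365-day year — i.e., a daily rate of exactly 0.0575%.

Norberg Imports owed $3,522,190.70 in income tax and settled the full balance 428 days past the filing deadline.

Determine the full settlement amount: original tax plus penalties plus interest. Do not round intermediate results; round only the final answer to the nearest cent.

Penalty periods: ⌈428/30⌉ = 15; penalty = 15 × 1.25% × $3,522,190.70 = $660,410.76…
Interest: $3,522,190.70 × ((1 + 0.000575)^428 − 1) = $3,522,190.70 × 0.27893701… = $982,469.3488…
Total = $3,522,190.70 + $660,410.7563… + $982,469.3488… = $5,165,070.81

$5,165,070.81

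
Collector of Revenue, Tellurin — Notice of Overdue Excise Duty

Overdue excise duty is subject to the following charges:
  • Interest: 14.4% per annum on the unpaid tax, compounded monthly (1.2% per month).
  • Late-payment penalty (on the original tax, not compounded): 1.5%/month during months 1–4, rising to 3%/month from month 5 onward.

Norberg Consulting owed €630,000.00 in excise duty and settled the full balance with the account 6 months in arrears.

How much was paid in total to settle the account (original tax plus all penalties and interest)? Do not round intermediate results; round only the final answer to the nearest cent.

Penalty, months 1–4: 4 × 1.5% × €630,000.00 = €37,800.00
Penalty, months 5–6: 2 × 3% × €630,000.00 = €37,800.00
Interest: €630,000.00 × ((1 + 0.012)^6 − 1) = €630,000.00 × 0.0741949… = €46,742.7697…
Total = €630,000.00 + €75,600.0000 + €46,742.7697… = €752,342.77

€752,342.77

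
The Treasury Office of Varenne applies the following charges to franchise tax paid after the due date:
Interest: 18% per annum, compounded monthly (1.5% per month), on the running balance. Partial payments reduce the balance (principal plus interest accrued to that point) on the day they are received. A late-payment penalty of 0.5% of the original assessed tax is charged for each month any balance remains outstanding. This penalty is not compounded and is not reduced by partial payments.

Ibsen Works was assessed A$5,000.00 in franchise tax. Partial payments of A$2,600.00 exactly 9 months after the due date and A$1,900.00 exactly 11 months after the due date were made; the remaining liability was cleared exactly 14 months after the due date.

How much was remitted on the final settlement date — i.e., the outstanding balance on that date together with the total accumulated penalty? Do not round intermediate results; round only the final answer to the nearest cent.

A$1,721.05

Balance at month 9: A$5,000.0000 × (1 + 0.015)^9 = A$5,716.9499…
After A$2,600.00 payment: A$5,716.9499… − A$2,600.00 = A$3,116.9499…
Balance at month 11: A$3,116.9499… × (1 + 0.015)^2 = A$3,211.1597…
After A$1,900.00 payment: A$3,211.1597… − A$1,900.00 = A$1,311.1597…
Balance at month 14: A$1,311.1597… × (1 + 0.015)^3 = A$1,371.0513…
Penalty: 14 × 0.5% × A$5,000.00 = A$350.00
Final settlement = outstanding balance + penalty = A$1,371.0513… + A$350.00 = A$1,721.05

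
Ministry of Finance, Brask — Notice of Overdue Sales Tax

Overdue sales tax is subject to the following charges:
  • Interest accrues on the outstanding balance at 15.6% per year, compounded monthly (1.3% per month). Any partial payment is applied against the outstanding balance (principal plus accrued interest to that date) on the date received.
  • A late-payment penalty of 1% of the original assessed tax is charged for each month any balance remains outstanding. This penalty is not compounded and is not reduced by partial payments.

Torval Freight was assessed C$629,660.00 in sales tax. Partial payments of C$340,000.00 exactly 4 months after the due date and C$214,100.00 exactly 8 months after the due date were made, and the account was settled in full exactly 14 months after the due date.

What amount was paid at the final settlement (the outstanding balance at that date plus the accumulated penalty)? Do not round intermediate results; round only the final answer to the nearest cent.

C$224,386.63

Balance at month 4: C$629,660.0000 × (1 + 0.013)^4 = C$663,046.3467…
After C$340,000.00 payment: C$663,046.3467… − C$340,000.00 = C$323,046.3467…
Balance at month 8: C$323,046.3467… × (1 + 0.013)^4 = C$340,175.1739…
After C$214,100.00 payment: C$340,175.1739… − C$214,100.00 = C$126,075.1739…
Balance at month 14: C$126,075.1739… × (1 + 0.013)^6 = C$136,234.2320…
Penalty: 14 × 1% × C$629,660.00 = C$88,152.40
Final settlement = outstanding balance + penalty = C$136,234.2320… + C$88,152.40 = C$224,386.63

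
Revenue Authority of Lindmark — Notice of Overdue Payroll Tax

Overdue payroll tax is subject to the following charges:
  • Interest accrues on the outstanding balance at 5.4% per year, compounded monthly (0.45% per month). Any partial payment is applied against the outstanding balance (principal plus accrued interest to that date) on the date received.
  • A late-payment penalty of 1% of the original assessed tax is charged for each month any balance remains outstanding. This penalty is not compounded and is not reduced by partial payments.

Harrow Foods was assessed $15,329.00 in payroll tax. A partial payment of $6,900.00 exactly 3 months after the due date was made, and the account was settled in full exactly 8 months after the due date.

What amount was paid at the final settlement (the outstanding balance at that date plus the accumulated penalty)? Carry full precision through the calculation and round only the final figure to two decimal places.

$10,059.28

Balance at month 3: $15,329.0000 × (1 + 0.0045)^3 = $15,536.8741…
After $6,900.00 payment: $15,536.8741… − $6,900.00 = $8,636.8741…
Balance at month 8: $8,636.8741… × (1 + 0.0045)^5 = $8,832.9607…
Penalty: 8 × 1% × $15,329.00 = $1,226.32
Final settlement = outstanding balance + penalty = $8,832.9607… + $1,226.32 = $10,059.28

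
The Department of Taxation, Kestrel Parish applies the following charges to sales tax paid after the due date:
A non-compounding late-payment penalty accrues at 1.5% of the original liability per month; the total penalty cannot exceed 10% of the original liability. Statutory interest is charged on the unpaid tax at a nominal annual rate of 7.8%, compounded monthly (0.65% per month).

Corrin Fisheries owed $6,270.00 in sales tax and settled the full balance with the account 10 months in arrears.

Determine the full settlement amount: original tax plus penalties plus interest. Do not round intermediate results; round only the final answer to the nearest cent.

Penalty (uncapped): 10 × 1.5% × $6,270.00 = $940.50; cap = 10% × $6,270.00 = $627.00 → penalty = $627.00
Interest: $6,270.00 × ((1 + 0.0065)^10 − 1) = $6,270.00 × 0.0669346… = $419.6798…
Total = $6,270.00 + $627.0000 + $419.6798… = $7,316.68

$7,316.68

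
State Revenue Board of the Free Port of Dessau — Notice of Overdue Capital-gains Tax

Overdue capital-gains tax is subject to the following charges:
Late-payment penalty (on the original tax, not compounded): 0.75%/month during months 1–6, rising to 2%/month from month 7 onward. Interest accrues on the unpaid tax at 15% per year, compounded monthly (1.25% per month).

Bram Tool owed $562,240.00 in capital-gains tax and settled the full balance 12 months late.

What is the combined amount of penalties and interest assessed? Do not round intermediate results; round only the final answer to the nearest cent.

Penalty, months 1–6: 6 × 0.75% × $562,240.00 = $25,300.80
Penalty, months 7–12: 6 × 2% × $562,240.00 = $67,468.80
Interest: $562,240.00 × ((1 + 0.0125)^12 − 1) = $562,240.00 × 0.1607545… = $90,382.6200…
Penalties + interest = $92,769.6000 + $90,382.6200… = $183,152.22

$183,152.22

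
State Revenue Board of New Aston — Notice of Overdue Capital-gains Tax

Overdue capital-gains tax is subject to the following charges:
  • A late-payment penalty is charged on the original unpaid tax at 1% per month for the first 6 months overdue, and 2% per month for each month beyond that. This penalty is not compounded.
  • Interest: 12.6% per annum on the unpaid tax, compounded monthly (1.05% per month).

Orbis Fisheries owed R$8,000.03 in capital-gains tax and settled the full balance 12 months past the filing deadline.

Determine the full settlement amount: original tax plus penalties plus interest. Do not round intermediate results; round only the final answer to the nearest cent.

Penalty, months 1–6: 6 × 1% × R$8,000.03 = R$480.00…
Penalty, months 7–12: 6 × 2% × R$8,000.03 = R$960.00…
Interest: R$8,000.03 × ((1 + 0.0105)^12 − 1) = R$8,000.03 × 0.1335373… = R$1,068.3024…
Total = R$8,000.03 + R$1,440.0054 + R$1,068.3024… = R$10,508.34

R$10,508.34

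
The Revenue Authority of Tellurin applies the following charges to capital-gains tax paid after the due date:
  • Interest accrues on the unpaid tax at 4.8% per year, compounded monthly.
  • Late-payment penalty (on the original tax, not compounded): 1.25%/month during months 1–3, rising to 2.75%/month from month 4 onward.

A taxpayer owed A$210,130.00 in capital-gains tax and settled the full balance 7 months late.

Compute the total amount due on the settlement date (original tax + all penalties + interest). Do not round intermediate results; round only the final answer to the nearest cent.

A$247,078.89

Penalty, months 1–3: 3 × 1.25% × A$210,130.00 = A$7,879.88…
Penalty, months 4–7: 4 × 2.75% × A$210,130.00 = A$23,114.30
Interest (4.8%/yr ÷ 12 = 0.4%/month): A$210,130.00 × ((1 + 0.004)^7 − 1) = A$5,954.7163…
Total = A$210,130.00 + A$30,994.1750 + A$5,954.7163… = A$247,078.89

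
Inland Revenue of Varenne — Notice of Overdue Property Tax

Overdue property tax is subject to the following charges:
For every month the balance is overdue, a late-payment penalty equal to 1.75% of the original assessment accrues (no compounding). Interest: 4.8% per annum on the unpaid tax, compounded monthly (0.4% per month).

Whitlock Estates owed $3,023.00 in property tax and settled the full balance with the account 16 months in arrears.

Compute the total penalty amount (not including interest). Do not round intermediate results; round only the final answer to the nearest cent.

Late-payment penalty: 16 × 1.75% × $3,023.00 = $846.44

$846.44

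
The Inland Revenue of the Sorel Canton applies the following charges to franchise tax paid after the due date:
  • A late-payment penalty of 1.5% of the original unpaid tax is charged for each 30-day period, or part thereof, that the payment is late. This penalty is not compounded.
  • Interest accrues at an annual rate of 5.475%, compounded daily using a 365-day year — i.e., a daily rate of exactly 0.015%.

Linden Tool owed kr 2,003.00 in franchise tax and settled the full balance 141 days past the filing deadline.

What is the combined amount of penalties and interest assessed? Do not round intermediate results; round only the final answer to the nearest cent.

Penalty periods: ⌈141/30⌉ = 5; penalty = 5 × 1.5% × kr 2,003.00 = kr 150.23…
Interest: kr 2,003.00 × ((1 + 0.00015)^141 − 1) = kr 2,003.00 × 0.02137363… = kr 42.8114…
Penalties + interest = kr 150.2250 + kr 42.8114… = kr 193.04

kr 193.04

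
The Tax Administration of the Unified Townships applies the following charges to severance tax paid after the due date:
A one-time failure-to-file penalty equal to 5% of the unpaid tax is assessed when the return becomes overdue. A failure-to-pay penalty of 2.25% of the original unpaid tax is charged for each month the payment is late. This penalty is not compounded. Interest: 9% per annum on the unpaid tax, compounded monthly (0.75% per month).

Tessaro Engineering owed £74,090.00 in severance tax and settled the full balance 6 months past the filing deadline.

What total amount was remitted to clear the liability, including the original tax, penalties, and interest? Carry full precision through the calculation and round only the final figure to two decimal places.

£91,193.84

Failure-to-file penalty: 5% × £74,090.00 = £3,704.50
Failure-to-pay penalty: 6 × 2.25% × £74,090.00 = £10,002.15
Interest: £74,090.00 × ((1 + 0.0075)^6 − 1) = £74,090.00 × 0.0458522… = £3,397.1921…
Total = £74,090.00 + £13,706.6500 + £3,397.1921… = £91,193.84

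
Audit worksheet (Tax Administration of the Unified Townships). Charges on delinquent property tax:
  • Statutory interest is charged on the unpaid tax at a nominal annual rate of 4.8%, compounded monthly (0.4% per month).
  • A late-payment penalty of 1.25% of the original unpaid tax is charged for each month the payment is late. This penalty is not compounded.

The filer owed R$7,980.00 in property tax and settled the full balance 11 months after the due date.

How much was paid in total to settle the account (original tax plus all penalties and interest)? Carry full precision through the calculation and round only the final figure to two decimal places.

R$9,435.48

Late-payment penalty: 11 × 1.25% × R$7,980.00 = R$1,097.25
Interest: R$7,980.00 × ((1 + 0.004)^11 − 1) = R$7,980.00 × 0.0448906… = R$358.2273…
Total = R$7,980.00 + R$1,097.2500 + R$358.2273… = R$9,435.48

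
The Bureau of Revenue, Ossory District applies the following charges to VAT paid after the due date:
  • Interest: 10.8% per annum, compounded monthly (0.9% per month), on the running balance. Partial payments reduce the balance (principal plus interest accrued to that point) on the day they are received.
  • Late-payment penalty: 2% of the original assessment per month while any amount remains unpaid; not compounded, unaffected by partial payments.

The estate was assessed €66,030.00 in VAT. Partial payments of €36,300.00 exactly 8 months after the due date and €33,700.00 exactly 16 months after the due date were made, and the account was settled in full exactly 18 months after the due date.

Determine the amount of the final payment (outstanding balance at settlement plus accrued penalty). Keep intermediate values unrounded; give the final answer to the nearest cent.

Balance at month 8: €66,030.0000 × (1 + 0.009)^8 = €70,936.6422…
After €36,300.00 payment: €70,936.6422… − €36,300.00 = €34,636.6422…
Balance at month 16: €34,636.6422… × (1 + 0.009)^8 = €37,210.4664…
After €33,700.00 payment: €37,210.4664… − €33,700.00 = €3,510.4664…
Balance at month 18: €3,510.4664… × (1 + 0.009)^2 = €3,573.9391…
Penalty: 18 × 2% × €66,030.00 = €23,770.80
Final settlement = outstanding balance + penalty = €3,573.9391… + €23,770.80 = €27,344.74

€27,344.74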